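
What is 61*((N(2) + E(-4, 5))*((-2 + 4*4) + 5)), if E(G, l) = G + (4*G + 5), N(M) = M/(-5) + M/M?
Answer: -83448/5 ≈ -16690.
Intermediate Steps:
N(M) = 1 - M/5 (N(M) = M*(-1/5) + 1 = -M/5 + 1 = 1 - M/5)
E(G, l) = 5 + 5*G (E(G, l) = G + (5 + 4*G) = 5 + 5*G)
61*((N(2) + E(-4, 5))*((-2 + 4*4) + 5)) = 61*(((1 - 1/5*2) + (5 + 5*(-4)))*((-2 + 4*4) + 5)) = 61*(((1 - 2/5) + (5 - 20))*((-2 + 16) + 5)) = 61*((3/5 - 15)*(14 + 5)) = 61*(-72/5*19) = 61*(-1368/5) = -83448/5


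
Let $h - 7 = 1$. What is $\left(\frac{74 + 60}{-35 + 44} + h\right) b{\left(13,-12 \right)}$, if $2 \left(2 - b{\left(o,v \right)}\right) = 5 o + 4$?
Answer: $- \frac{6695}{9} \approx -743.89$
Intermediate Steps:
$h = 8$ ($h = 7 + 1 = 8$)
$b{\left(o,v \right)} = - \frac{5 o}{2}$ ($b{\left(o,v \right)} = 2 - \frac{5 o + 4}{2} = 2 - \frac{4 + 5 o}{2} = 2 - \left(2 + \frac{5 o}{2}\right) = - \frac{5 o}{2}$)
$\left(\frac{74 + 60}{-35 + 44} + h\right) b{\left(13,-12 \right)} = \left(\frac{74 + 60}{-35 + 44} + 8\right) \left(\left(- \frac{5}{2}\right) 13\right) = \left(\frac{134}{9} + 8\right) \left(- \frac{65}{2}\right) = \frac{206}{9} \left(- \frac{65}{2}\right) = - \frac{6695}{9}$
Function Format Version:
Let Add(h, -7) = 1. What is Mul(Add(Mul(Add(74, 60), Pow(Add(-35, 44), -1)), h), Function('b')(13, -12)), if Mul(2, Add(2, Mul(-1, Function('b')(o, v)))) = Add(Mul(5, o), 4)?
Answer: Rational(-6695, 9) ≈ -743.89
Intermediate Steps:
h = 8 (h = Add(7, 1) = 8)
Function('b')(o, v) = Mul(Rational(-5, 2), o) (Function('b')(o, v) = Add(2, Mul(Rational(-1, 2), Add(Mul(5, o), 4))) = Add(2, Mul(Rational(-1, 2), Add(4, Mul(5, o)))) = Add(2, Add(-2, Mul(Rational(-5, 2), o))) = Mul(Rational(-5, 2), o))
Mul(Add(Mul(Add(74, 60), Pow(Add(-35, 44), -1)), h), Function('b')(13, -12)) = Mul(Add(Mul(Add(74, 60), Pow(Add(-35, 44), -1)), 8), Mul(Rational(-5, 2), 13)) = Mul(Add(Mul(134, Pow(9, -1)), 8), Rational(-65, 2)) = Mul(Add(Mul(134, Rational(1, 9)), 8), Rational(-65, 2)) = Mul(Add(Rational(134, 9), 8), Rational(-65, 2)) = Mul(Rational(206, 9), Rational(-65, 2)) = Rational(-6695, 9)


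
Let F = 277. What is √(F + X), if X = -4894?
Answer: 9*I*√57 ≈ 67.948*I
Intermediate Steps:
√(F + X) = √(277 - 4894) = √(-4617) = 9*I*√57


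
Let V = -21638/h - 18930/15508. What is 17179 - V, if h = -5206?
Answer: 346675876367/20183662 ≈ 17176.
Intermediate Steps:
V = 59253131/20183662 (V = -21638/(-5206) - 18930/15508 = -21638*(-1/5206) - 18930*1/15508 = 10819/2603 - 9465/7754 = 59253131/20183662 ≈ 2.9357)
17179 - V = 17179 - 1*59253131/20183662 = 17179 - 59253131/20183662 = 346675876367/20183662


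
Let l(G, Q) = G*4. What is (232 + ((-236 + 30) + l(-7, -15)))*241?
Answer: -482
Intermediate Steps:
l(G, Q) = 4*G
(232 + ((-236 + 30) + l(-7, -15)))*241 = (232 + ((-236 + 30) + 4*(-7)))*241 = (232 + (-206 - 28))*241 = (232 - 234)*241 = -2*241 = -482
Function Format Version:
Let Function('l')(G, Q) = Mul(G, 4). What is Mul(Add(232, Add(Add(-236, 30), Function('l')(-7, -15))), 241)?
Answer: -482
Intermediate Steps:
Function('l')(G, Q) = Mul(4, G)
Mul(Add(232, Add(Add(-236, 30), Function('l')(-7, -15))), 241) = Mul(Add(232, Add(Add(-236, 30), Mul(4, -7))), 241) = Mul(Add(232, Add(-206, -28)), 241) = Mul(Add(232, -234), 241) = Mul(-2, 241) = -482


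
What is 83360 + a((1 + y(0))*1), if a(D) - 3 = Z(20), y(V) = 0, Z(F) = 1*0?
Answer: 83363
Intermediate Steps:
Z(F) = 0
a(D) = 3 (a(D) = 3 + 0 = 3)
83360 + a((1 + y(0))*1) = 83360 + 3 = 83363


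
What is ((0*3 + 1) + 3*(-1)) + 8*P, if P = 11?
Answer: 86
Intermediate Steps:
((0*3 + 1) + 3*(-1)) + 8*P = ((0*3 + 1) + 3*(-1)) + 8*11 = ((0 + 1) - 3) + 88 = (1 - 3) + 88 = -2 + 88 = 86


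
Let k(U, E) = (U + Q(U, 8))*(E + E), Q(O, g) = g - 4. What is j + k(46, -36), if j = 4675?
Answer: 1075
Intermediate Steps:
Q(O, g) = -4 + g
k(U, E) = 2*E*(4 + U) (k(U, E) = (U + (-4 + 8))*(E + E) = (U + 4)*(2*E) = (4 + U)*(2*E) = 2*E*(4 + U))
j + k(46, -36) = 4675 + 2*(-36)*(4 + 46) = 4675 + 2*(-36)*50 = 4675 - 3600 = 1075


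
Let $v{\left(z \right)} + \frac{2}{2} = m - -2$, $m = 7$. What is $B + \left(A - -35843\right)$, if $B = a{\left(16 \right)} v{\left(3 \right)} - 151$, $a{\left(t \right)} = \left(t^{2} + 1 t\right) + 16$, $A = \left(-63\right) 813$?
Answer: $-13223$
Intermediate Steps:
$A = -51219$
$a{\left(t \right)} = 16 + t + t^{2}$ ($a{\left(t \right)} = \left(t^{2} + t\right) + 16 = \left(t + t^{2}\right) + 16 = 16 + t + t^{2}$)
$v{\left(z \right)} = 8$ ($v{\left(z \right)} = -1 + \left(7 - -2\right) = -1 + \left(7 + 2\right) = -1 + 9 = 8$)
$B = 2153$ ($B = \left(16 + 16 + 16^{2}\right) 8 - 151 = \left(16 + 16 + 256\right) 8 - 151 = 288 \cdot 8 - 151 = 2304 - 151 = 2153$)
$B + \left(A - -35843\right) = 2153 - 15376 = -13223$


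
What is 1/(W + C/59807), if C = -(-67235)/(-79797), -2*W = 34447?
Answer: -9544838358/164395523593483 ≈ -5.8060e-5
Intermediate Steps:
W = -34447/2 (W = -½*34447 = -34447/2 ≈ -17224.)
C = -67235/79797 (C = -(-67235)*(-1)/79797 = -1*67235/79797 = -67235/79797 ≈ -0.84258)
1/(W + C/59807) = 1/(-34447/2 - 67235/79797/59807) = 1/(-34447/2 - 67235/79797*1/59807) = 1/(-34447/2 - 67235/4772419179) = 1/(-164395523593483/9544838358) = -9544838358/164395523593483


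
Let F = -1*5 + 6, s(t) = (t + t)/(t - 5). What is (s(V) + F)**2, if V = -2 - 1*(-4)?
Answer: 1/9 ≈ 0.11111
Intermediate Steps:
V = 2 (V = -2 + 4 = 2)
s(t) = 2*t/(-5 + t) (s(t) = (2*t)/(-5 + t) = 2*t/(-5 + t))
F = 1 (F = -5 + 6 = 1)
(s(V) + F)**2 = (2*2/(-5 + 2) + 1)**2 = (2*2/(-3) + 1)**2 = (2*2*(-1/3) + 1)**2 = (-4/3 + 1)**2 = (-1/3)**2 = 1/9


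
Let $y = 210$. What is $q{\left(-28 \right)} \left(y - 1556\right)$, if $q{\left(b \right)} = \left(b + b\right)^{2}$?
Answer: $-4221056$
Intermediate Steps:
$q{\left(b \right)} = 4 b^{2}$ ($q{\left(b \right)} = \left(2 b\right)^{2} = 4 b^{2}$)
$q{\left(-28 \right)} \left(y - 1556\right) = 4 \left(-28\right)^{2} \left(210 - 1556\right) = 4 \cdot 784 \left(-1346\right) = 3136 \left(-1346\right) = -4221056$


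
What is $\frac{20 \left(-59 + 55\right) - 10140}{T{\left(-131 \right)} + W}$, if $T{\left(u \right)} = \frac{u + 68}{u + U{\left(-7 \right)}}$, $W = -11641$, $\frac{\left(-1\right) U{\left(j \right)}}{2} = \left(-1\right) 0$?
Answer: $\frac{47815}{54461} \approx 0.87797$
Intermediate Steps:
$U{\left(j \right)} = 0$ ($U{\left(j \right)} = - 2 \left(\left(-1\right) 0\right) = \left(-2\right) 0 = 0$)
$T{\left(u \right)} = \frac{68 + u}{u}$ ($T{\left(u \right)} = \frac{u + 68}{u + 0} = \frac{68 + u}{u}$)
$\frac{20 \left(-59 + 55\right) - 10140}{T{\left(-131 \right)} + W} = \frac{20 \left(-59 + 55\right) - 10140}{\frac{68 - 131}{-131} - 11641} = \frac{20 \left(-4\right) - 10140}{\left(- \frac{1}{131}\right) \left(-63\right) - 11641} = \frac{-80 - 10140}{\frac{63}{131} - 11641} = - \frac{10220}{- \frac{1524908}{131}} = \left(-10220\right) \left(- \frac{131}{1524908}\right) = \frac{47815}{54461}$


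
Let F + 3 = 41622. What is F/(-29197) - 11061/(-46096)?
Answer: -37105149/31299184 ≈ -1.1855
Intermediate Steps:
F = 41619 (F = -3 + 41622 = 41619)
F/(-29197) - 11061/(-46096) = 41619/(-29197) - 11061/(-46096) = 41619*(-1/29197) - 11061*(-1/46096) = -41619/29197 + 11061/46096 = -37105149/31299184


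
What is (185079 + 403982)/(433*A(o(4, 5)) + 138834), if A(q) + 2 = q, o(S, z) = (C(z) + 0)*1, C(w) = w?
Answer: 589061/140133 ≈ 4.2036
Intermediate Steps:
o(S, z) = z (o(S, z) = (z + 0)*1 = z*1 = z)
A(q) = -2 + q
(185079 + 403982)/(433*A(o(4, 5)) + 138834) = (185079 + 403982)/(433*(-2 + 5) + 138834) = 589061/(433*3 + 138834) = 589061/(1299 + 138834) = 589061/140133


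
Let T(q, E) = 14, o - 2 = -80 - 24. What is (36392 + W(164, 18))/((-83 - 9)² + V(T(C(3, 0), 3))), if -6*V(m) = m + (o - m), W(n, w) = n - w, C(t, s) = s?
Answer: 36538/8481 ≈ 4.3082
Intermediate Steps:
o = -102 (o = 2 + (-80 - 24) = 2 - 104 = -102)
V(m) = 17 (V(m) = -(m + (-102 - m))/6 = -⅙*(-102) = 17)
(36392 + W(164, 18))/((-83 - 9)² + V(T(C(3, 0), 3))) = (36392 + (164 - 1*18))/((-83 - 9)² + 17) = (36392 + (164 - 18))/((-92)² + 17) = (36392 + 146)/(8464 + 17) = 36538/8481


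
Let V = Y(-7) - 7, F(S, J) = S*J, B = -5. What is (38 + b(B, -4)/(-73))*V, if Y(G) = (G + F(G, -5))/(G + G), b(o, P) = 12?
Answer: -24858/73 ≈ -340.52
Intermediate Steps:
F(S, J) = J*S
Y(G) = -2 (Y(G) = (G - 5*G)/(G + G) = (-4*G)/((2*G)) = (-4*G)*(1/(2*G)) = -2)
V = -9 (V = -2 - 7 = -9)
(38 + b(B, -4)/(-73))*V = (38 + 12/(-73))*(-9) = (38 + 12*(-1/73))*(-9) = (38 - 12/73)*(-9) = (2762/73)*(-9) = -24858/73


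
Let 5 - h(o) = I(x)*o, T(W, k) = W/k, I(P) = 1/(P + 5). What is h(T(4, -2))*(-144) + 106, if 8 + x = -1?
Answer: -542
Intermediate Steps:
x = -9 (x = -8 - 1 = -9)
I(P) = 1/(5 + P)
h(o) = 5 + o/4 (h(o) = 5 - o/(5 - 9) = 5 - o/(-4) = 5 - (-1)*o/4 = 5 + o/4)
h(T(4, -2))*(-144) + 106 = (5 + (4/(-2))/4)*(-144) + 106 = (5 + (4*(-½))/4)*(-144) + 106 = (5 + (¼)*(-2))*(-144) + 106 = (5 - ½)*(-144) + 106 = (9/2)*(-144) + 106 = -648 + 106 = -542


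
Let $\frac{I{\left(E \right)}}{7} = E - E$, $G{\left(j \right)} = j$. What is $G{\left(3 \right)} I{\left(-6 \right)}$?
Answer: $0$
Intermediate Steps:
$I{\left(E \right)} = 0$ ($I{\left(E \right)} = 7 \left(E - E\right) = 7 \cdot 0 = 0$)
$G{\left(3 \right)} I{\left(-6 \right)} = 3 \cdot 0 = 0$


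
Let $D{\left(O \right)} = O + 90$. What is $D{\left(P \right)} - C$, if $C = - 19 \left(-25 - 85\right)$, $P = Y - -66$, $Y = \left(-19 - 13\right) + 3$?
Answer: $-1963$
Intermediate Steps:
$Y = -29$ ($Y = -32 + 3 = -29$)
$P = 37$ ($P = -29 - -66 = -29 + 66 = 37$)
$D{\left(O \right)} = 90 + O$
$C = 2090$ ($C = \left(-19\right) \left(-110\right) = 2090$)
$D{\left(P \right)} - C = \left(90 + 37\right) - 2090 = 127 - 2090 = -1963$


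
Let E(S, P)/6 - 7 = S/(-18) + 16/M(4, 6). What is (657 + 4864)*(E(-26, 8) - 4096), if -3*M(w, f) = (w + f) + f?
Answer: -67300990/3 ≈ -2.2434e+7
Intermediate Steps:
M(w, f) = -2*f/3 - w/3 (M(w, f) = -((w + f) + f)/3 = -((f + w) + f)/3 = -(w + 2*f)/3 = -2*f/3 - w/3)
E(S, P) = 24 - S/3 (E(S, P) = 42 + 6*(S/(-18) + 16/(-⅔*6 - ⅓*4)) = 42 + 6*(S*(-1/18) + 16/(-4 - 4/3)) = 42 + 6*(-S/18 + 16/(-16/3)) = 42 + 6*(-S/18 + 16*(-3/16)) = 42 + 6*(-S/18 - 3) = 42 + 6*(-3 - S/18) = 42 + (-18 - S/3) = 24 - S/3)
(657 + 4864)*(E(-26, 8) - 4096) = (657 + 4864)*((24 - ⅓*(-26)) - 4096) = 5521*((24 + 26/3) - 4096) = 5521*(98/3 - 4096) = 5521*(-12190/3) = -67300990/3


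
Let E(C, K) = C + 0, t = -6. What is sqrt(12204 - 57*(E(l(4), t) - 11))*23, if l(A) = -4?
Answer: 69*sqrt(1451) ≈ 2628.3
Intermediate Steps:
E(C, K) = C
sqrt(12204 - 57*(E(l(4), t) - 11))*23 = sqrt(12204 - 57*(-4 - 11))*23 = sqrt(12204 - 57*(-15))*23 = sqrt(12204 + 855)*23 = sqrt(13059)*23 = (3*sqrt(1451))*23 = 69*sqrt(1451)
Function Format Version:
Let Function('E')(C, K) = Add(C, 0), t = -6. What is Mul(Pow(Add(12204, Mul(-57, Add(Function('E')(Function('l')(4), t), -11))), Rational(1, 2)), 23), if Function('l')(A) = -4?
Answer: Mul(69, Pow(1451, Rational(1, 2))) ≈ 2628.3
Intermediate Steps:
Function('E')(C, K) = C
Mul(Pow(Add(12204, Mul(-57, Add(Function('E')(Function('l')(4), t), -11))), Rational(1, 2)), 23) = Mul(Pow(Add(12204, Mul(-57, Add(-4, -11))), Rational(1, 2)), 23) = Mul(Pow(Add(12204, Mul(-57, -15)), Rational(1, 2)), 23) = Mul(Pow(Add(12204, 855), Rational(1, 2)), 23) = Mul(Pow(13059, Rational(1, 2)), 23) = Mul(Mul(3, Pow(1451, Rational(1, 2))), 23) = Mul(69, Pow(1451, Rational(1, 2)))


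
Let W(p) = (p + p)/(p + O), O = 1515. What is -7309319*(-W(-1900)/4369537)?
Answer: 5555082440/336454349 ≈ 16.511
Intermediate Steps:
W(p) = 2*p/(1515 + p) (W(p) = (p + p)/(p + 1515) = (2*p)/(1515 + p) = 2*p/(1515 + p))
-7309319*(-W(-1900)/4369537) = -7309319*3800/(4369537*(1515 - 1900)) = -7309319/((-4369537/(2*(-1900)/(-385)))) = -7309319/((-4369537/(2*(-1900)*(-1/385)))) = -7309319/((-4369537/760/77)) = -7309319/((-4369537*77/760)) = -7309319/(-336454349/760) = -7309319*(-760/336454349) = 5555082440/336454349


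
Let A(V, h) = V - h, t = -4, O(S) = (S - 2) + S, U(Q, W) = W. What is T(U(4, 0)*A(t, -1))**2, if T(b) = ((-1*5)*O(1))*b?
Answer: 0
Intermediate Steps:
O(S) = -2 + 2*S (O(S) = (-2 + S) + S = -2 + 2*S)
T(b) = 0 (T(b) = ((-1*5)*(-2 + 2*1))*b = (-5*(-2 + 2))*b = (-5*0)*b = 0*b = 0)
T(U(4, 0)*A(t, -1))**2 = 0**2 = 0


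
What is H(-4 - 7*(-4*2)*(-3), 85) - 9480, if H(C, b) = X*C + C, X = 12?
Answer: -11716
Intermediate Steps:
H(C, b) = 13*C (H(C, b) = 12*C + C = 13*C)
H(-4 - 7*(-4*2)*(-3), 85) - 9480 = 13*(-4 - 7*(-4*2)*(-3)) - 9480 = 13*(-4 - (-56)*(-3)) - 9480 = 13*(-4 - 7*24) - 9480 = 13*(-4 - 168) - 9480 = 13*(-172) - 9480 = -2236 - 9480 = -11716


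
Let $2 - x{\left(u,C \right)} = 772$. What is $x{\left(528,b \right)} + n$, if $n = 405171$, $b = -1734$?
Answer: $404401$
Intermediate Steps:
$x{\left(u,C \right)} = -770$ ($x{\left(u,C \right)} = 2 - 772 = -770$)
$x{\left(528,b \right)} + n = -770 + 405171 = 404401$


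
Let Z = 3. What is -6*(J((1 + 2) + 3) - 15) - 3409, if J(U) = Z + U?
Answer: -3373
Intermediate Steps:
J(U) = 3 + U
-6*(J((1 + 2) + 3) - 15) - 3409 = -6*((3 + ((1 + 2) + 3)) - 15) - 3409 = -6*((3 + (3 + 3)) - 15) - 3409 = -6*((3 + 6) - 15) - 3409 = -6*(9 - 15) - 3409 = -6*(-6) - 3409 = 36 - 3409 = -3373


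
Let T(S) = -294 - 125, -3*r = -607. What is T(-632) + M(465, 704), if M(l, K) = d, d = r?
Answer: -650/3 ≈ -216.67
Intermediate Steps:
r = 607/3 (r = -1/3*(-607) = 607/3 ≈ 202.33)
d = 607/3 ≈ 202.33
M(l, K) = 607/3
T(S) = -419
T(-632) + M(465, 704) = -419 + 607/3 = -650/3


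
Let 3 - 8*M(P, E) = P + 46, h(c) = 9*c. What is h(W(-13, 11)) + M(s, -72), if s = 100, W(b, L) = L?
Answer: 649/8 ≈ 81.125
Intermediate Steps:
M(P, E) = -43/8 - P/8 (M(P, E) = 3/8 - (P + 46)/8 = 3/8 - (46 + P)/8 = 3/8 + (-23/4 - P/8) = -43/8 - P/8)
h(W(-13, 11)) + M(s, -72) = 9*11 + (-43/8 - ⅛*100) = 99 + (-43/8 - 25/2) = 99 - 143/8 = 649/8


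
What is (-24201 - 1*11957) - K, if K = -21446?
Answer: -14712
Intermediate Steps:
(-24201 - 1*11957) - K = (-24201 - 1*11957) - 1*(-21446) = (-24201 - 11957) + 21446 = -36158 + 21446 = -14712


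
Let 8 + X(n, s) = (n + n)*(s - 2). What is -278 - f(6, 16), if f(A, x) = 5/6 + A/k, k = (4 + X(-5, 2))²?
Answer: -6701/24 ≈ -279.21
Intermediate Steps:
X(n, s) = -8 + 2*n*(-2 + s) (X(n, s) = -8 + (n + n)*(s - 2) = -8 + (2*n)*(-2 + s) = -8 + 2*n*(-2 + s))
k = 16 (k = (4 + (-8 - 4*(-5) + 2*(-5)*2))² = (4 + (-8 + 20 - 20))² = (4 - 8)² = (-4)² = 16)
f(A, x) = ⅚ + A/16 (f(A, x) = 5/6 + A/16 = 5*(⅙) + A*(1/16) = ⅚ + A/16)
-278 - f(6, 16) = -278 - (⅚ + (1/16)*6) = -278 - (⅚ + 3/8) = -278 - 1*29/24 = -278 - 29/24 = -6701/24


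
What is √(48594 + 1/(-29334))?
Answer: √41814337890930/29334 ≈ 220.44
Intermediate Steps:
√(48594 + 1/(-29334)) = √(48594 - 1/29334) = √(1425456395/29334) = √41814337890930/29334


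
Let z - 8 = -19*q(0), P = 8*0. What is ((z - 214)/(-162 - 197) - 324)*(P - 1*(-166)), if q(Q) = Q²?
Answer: -19274260/359 ≈ -53689.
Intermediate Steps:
P = 0
z = 8 (z = 8 - 19*0² = 8 - 19*0 = 8 + 0 = 8)
((z - 214)/(-162 - 197) - 324)*(P - 1*(-166)) = ((8 - 214)/(-162 - 197) - 324)*(0 - 1*(-166)) = (-206/(-359) - 324)*(0 + 166) = (-206*(-1/359) - 324)*166 = (206/359 - 324)*166 = -116110/359*166 = -19274260/359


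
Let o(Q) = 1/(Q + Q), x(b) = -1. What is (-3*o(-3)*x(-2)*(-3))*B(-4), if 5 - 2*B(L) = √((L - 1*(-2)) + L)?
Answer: 15/4 - 3*I*√6/4 ≈ 3.75 - 1.8371*I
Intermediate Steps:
B(L) = 5/2 - √(2 + 2*L)/2 (B(L) = 5/2 - √((L - 1*(-2)) + L)/2 = 5/2 - √((L + 2) + L)/2 = 5/2 - √((2 + L) + L)/2 = 5/2 - √(2 + 2*L)/2)
o(Q) = 1/(2*Q)
(-3*o(-3)*x(-2)*(-3))*B(-4) = (-3*((½)/(-3))*(-1)*(-3))*(5/2 - √(2 + 2*(-4))/2) = (-3*((½)*(-⅓))*(-1)*(-3))*(5/2 - √(2 - 8)/2) = (-3*(-⅙*(-1))*(-3))*(5/2 - I*√6/2) = (-(-3)/2)*(5/2 - I*√6/2) = (-3*(-½))*(5/2 - I*√6/2) = 3*(5/2 - I*√6/2)/2 = 15/4 - 3*I*√6/4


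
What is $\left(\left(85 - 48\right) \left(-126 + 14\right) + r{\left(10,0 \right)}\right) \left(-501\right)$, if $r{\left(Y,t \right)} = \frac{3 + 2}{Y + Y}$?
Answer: $\frac{8304075}{4} \approx 2.076 \cdot 10^{6}$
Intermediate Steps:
$r{\left(Y,t \right)} = \frac{5}{2 Y}$
$\left(\left(85 - 48\right) \left(-126 + 14\right) + r{\left(10,0 \right)}\right) \left(-501\right) = \left(\left(85 - 48\right) \left(-126 + 14\right) + \frac{5}{2 \cdot 10}\right) \left(-501\right) = \left(37 \left(-112\right) + \frac{5}{2} \cdot \frac{1}{10}\right) \left(-501\right) = \left(-4144 + \frac{1}{4}\right) \left(-501\right) = \left(- \frac{16575}{4}\right) \left(-501\right) = \frac{8304075}{4}$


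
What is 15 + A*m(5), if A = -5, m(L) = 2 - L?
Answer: 30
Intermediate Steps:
15 + A*m(5) = 15 - 5*(2 - 1*5) = 15 - 5*(2 - 5) = 15 - 5*(-3) = 15 + 15 = 30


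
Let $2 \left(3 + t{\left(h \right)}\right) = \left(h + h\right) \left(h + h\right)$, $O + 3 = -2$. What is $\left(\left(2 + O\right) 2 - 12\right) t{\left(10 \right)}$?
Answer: $-3546$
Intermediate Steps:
$O = -5$ ($O = -3 - 2 = -5$)
$t{\left(h \right)} = -3 + 2 h^{2}$ ($t{\left(h \right)} = -3 + \frac{\left(h + h\right) \left(h + h\right)}{2} = -3 + \frac{2 h 2 h}{2} = -3 + \frac{4 h^{2}}{2} = -3 + 2 h^{2}$)
$\left(\left(2 + O\right) 2 - 12\right) t{\left(10 \right)} = \left(\left(2 - 5\right) 2 - 12\right) \left(-3 + 2 \cdot 10^{2}\right) = \left(\left(-3\right) 2 - 12\right) \left(-3 + 2 \cdot 100\right) = \left(-6 - 12\right) \left(-3 + 200\right) = \left(-18\right) 197 = -3546$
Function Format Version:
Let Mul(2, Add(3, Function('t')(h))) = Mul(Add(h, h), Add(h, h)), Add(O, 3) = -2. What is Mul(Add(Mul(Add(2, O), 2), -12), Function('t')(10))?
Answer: -3546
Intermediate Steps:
O = -5 (O = Add(-3, -2) = -5)
Function('t')(h) = Add(-3, Mul(2, Pow(h, 2))) (Function('t')(h) = Add(-3, Mul(Rational(1, 2), Mul(Add(h, h), Add(h, h)))) = Add(-3, Mul(Rational(1, 2), Mul(Mul(2, h), Mul(2, h)))) = Add(-3, Mul(Rational(1, 2), Mul(4, Pow(h, 2)))) = Add(-3, Mul(2, Pow(h, 2))))
Mul(Add(Mul(Add(2, O), 2), -12), Function('t')(10)) = Mul(Add(Mul(Add(2, -5), 2), -12), Add(-3, Mul(2, Pow(10, 2)))) = Mul(Add(Mul(-3, 2), -12), Add(-3, Mul(2, 100))) = Mul(Add(-6, -12), Add(-3, 200)) = Mul(-18, 197) = -3546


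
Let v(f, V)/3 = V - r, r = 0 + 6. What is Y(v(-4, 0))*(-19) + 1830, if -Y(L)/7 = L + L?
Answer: -2958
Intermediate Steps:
r = 6
v(f, V) = -18 + 3*V (v(f, V) = 3*(V - 1*6) = 3*(V - 6) = 3*(-6 + V) = -18 + 3*V)
Y(L) = -14*L (Y(L) = -7*(L + L) = -14*L)
Y(v(-4, 0))*(-19) + 1830 = -14*(-18 + 3*0)*(-19) + 1830 = -14*(-18 + 0)*(-19) + 1830 = -14*(-18)*(-19) + 1830 = 252*(-19) + 1830 = -4788 + 1830 = -2958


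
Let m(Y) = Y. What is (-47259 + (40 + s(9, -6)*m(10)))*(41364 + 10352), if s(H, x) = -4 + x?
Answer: -2447149404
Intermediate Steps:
(-47259 + (40 + s(9, -6)*m(10)))*(41364 + 10352) = (-47259 + (40 + (-4 - 6)*10))*(41364 + 10352) = (-47259 + (40 - 10*10))*51716 = (-47259 + (40 - 100))*51716 = (-47259 - 60)*51716 = -47319*51716 = -2447149404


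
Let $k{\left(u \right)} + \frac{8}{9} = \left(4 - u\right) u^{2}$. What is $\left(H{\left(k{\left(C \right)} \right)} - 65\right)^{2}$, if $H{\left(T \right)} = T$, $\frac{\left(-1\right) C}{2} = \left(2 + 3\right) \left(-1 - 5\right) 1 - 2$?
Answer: $\frac{4894859779489}{81} \approx 6.043 \cdot 10^{10}$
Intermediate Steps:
$C = 64$ ($C = - 2 \left(\left(2 + 3\right) \left(-1 - 5\right) 1 - 2\right) = - 2 \left(5 \left(-6\right) 1 - 2\right) = - 2 \left(\left(-30\right) 1 - 2\right) = - 2 \left(-30 - 2\right) = \left(-2\right) \left(-32\right) = 64$)
$k{\left(u \right)} = - \frac{8}{9} + u^{2} \left(4 - u\right)$ ($k{\left(u \right)} = - \frac{8}{9} + \left(4 - u\right) u^{2} = - \frac{8}{9} + u^{2} \left(4 - u\right)$)
$\left(H{\left(k{\left(C \right)} \right)} - 65\right)^{2} = \left(\left(- \frac{8}{9} - 64^{3} + 4 \cdot 64^{2}\right) - 65\right)^{2} = \left(\left(- \frac{8}{9} - 262144 + 4 \cdot 4096\right) - 65\right)^{2} = \left(\left(- \frac{8}{9} - 262144 + 16384\right) - 65\right)^{2} = \left(- \frac{2211848}{9} - 65\right)^{2} = \left(- \frac{2212433}{9}\right)^{2} = \frac{4894859779489}{81}$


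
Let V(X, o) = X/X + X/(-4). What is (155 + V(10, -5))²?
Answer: 94249/4 ≈ 23562.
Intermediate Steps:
V(X, o) = 1 - X/4 (V(X, o) = 1 + X*(-¼) = 1 - X/4)
(155 + V(10, -5))² = (155 + (1 - ¼*10))² = (155 + (1 - 5/2))² = (155 - 3/2)² = (307/2)² = 94249/4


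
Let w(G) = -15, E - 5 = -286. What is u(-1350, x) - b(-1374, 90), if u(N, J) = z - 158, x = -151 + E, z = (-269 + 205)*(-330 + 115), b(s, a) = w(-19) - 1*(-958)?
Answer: 12659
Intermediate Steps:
E = -281 (E = 5 - 286 = -281)
b(s, a) = 943 (b(s, a) = -15 - 1*(-958) = -15 + 958 = 943)
z = 13760 (z = -64*(-215) = 13760)
x = -432 (x = -151 - 281 = -432)
u(N, J) = 13602 (u(N, J) = 13760 - 158 = 13602)
u(-1350, x) - b(-1374, 90) = 13602 - 1*943 = 13602 - 943 = 12659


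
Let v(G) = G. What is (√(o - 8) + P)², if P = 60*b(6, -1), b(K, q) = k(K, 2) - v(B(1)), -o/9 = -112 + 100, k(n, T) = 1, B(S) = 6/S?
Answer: 84100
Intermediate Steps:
o = 108 (o = -9*(-112 + 100) = -9*(-12) = 108)
b(K, q) = -5 (b(K, q) = 1 - 6/1 = 1 - 6 = -5)
P = -300 (P = 60*(-5) = -300)
(√(o - 8) + P)² = (√(108 - 8) - 300)² = (√100 - 300)² = (10 - 300)² = (-290)² = 84100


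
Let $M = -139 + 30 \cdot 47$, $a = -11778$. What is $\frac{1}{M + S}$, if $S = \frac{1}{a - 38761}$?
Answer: $\frac{50539}{64235068} \approx 0.00078678$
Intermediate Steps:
$M = 1271$ ($M = -139 + 1410 = 1271$)
$S = - \frac{1}{50539}$ ($S = \frac{1}{-11778 - 38761} = \frac{1}{-50539} = - \frac{1}{50539} \approx -1.9787 \cdot 10^{-5}$)
$\frac{1}{M + S} = \frac{1}{1271 - \frac{1}{50539}} = \frac{1}{\frac{64235068}{50539}} = \frac{50539}{64235068}$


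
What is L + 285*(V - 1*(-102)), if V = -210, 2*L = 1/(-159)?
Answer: -9788041/318 ≈ -30780.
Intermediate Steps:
L = -1/318 (L = (½)/(-159) = (½)*(-1/159) = -1/318 ≈ -0.0031447)
L + 285*(V - 1*(-102)) = -1/318 + 285*(-210 - 1*(-102)) = -1/318 + 285*(-210 + 102) = -1/318 + 285*(-108) = -1/318 - 30780 = -9788041/318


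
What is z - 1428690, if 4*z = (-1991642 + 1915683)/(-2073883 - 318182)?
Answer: -1051544407957/736020 ≈ -1.4287e+6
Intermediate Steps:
z = 5843/736020 (z = ((-1991642 + 1915683)/(-2073883 - 318182))/4 = (-75959/(-2392065))/4 = (-75959*(-1/2392065))/4 = (1/4)*(5843/184005) = 5843/736020 ≈ 0.0079386)
z - 1428690 = 5843/736020 - 1428690 = -1051544407957/736020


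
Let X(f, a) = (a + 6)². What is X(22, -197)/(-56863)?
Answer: -36481/56863 ≈ -0.64156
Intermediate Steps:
X(f, a) = (6 + a)²
X(22, -197)/(-56863) = (6 - 197)²/(-56863) = (-191)²*(-1/56863) = 36481*(-1/56863) = -36481/56863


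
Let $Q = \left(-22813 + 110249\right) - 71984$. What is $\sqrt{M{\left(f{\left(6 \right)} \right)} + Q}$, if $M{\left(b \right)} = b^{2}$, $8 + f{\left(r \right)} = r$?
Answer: $4 \sqrt{966} \approx 124.32$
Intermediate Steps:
$f{\left(r \right)} = -8 + r$
$Q = 15452$ ($Q = 87436 - 71984 = 15452$)
$\sqrt{M{\left(f{\left(6 \right)} \right)} + Q} = \sqrt{\left(-8 + 6\right)^{2} + 15452} = \sqrt{\left(-2\right)^{2} + 15452} = \sqrt{4 + 15452} = \sqrt{15456} = 4 \sqrt{966}$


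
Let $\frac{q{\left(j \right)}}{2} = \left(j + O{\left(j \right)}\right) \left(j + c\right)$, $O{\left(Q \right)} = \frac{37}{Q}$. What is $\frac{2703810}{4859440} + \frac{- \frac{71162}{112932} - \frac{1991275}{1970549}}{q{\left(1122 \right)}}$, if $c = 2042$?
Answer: $\frac{131398487598683840552515}{236156879274162152892852} \approx 0.5564$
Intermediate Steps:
$q{\left(j \right)} = 2 \left(2042 + j\right) \left(j + \frac{37}{j}\right)$ ($q{\left(j \right)} = 2 \left(j + \frac{37}{j}\right) \left(j + 2042\right) = 2 \left(j + \frac{37}{j}\right) \left(2042 + j\right) = 2 \left(2042 + j\right) \left(j + \frac{37}{j}\right)$)
$\frac{2703810}{4859440} + \frac{- \frac{71162}{112932} - \frac{1991275}{1970549}}{q{\left(1122 \right)}} = \frac{2703810}{4859440} + \frac{- \frac{71162}{112932} - \frac{1991275}{1970549}}{74 + 2 \cdot 1122^{2} + 4084 \cdot 1122 + \frac{151108}{1122}} = 2703810 \cdot \frac{1}{4859440} + \frac{\left(-71162\right) \frac{1}{112932} - \frac{1991275}{1970549}}{74 + 2 \cdot 1258884 + 4582248 + 151108 \cdot \frac{1}{1122}} = \frac{270381}{485944} + \frac{- \frac{35581}{56466} - \frac{1991275}{1970549}}{74 + 2517768 + 4582248 + \frac{75554}{561}} = \frac{270381}{485944} - \frac{182553438119}{111269019834 \cdot \frac{3983226044}{561}} = \frac{270381}{485944} - \frac{34137492928253}{147736552564380452232} = \frac{131398487598683840552515}{236156879274162152892852}$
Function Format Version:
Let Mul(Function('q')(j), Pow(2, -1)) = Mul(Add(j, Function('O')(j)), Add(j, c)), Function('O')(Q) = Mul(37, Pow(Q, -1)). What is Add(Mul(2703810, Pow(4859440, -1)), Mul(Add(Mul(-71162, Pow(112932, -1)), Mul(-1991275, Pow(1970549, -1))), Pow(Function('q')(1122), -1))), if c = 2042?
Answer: Rational(131398487598683840552515, 236156879274162152892852) ≈ 0.55640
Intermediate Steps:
Function('q')(j) = Mul(2, Add(2042, j), Add(j, Mul(37, Pow(j, -1)))) (Function('q')(j) = Mul(2, Mul(Add(j, Mul(37, Pow(j, -1))), Add(j, 2042))) = Mul(2, Mul(Add(j, Mul(37, Pow(j, -1))), Add(2042, j))) = Mul(2, Mul(Add(2042, j), Add(j, Mul(37, Pow(j, -1))))) = Mul(2, Add(2042, j), Add(j, Mul(37, Pow(j, -1)))))
Add(Mul(2703810, Pow(4859440, -1)), Mul(Add(Mul(-71162, Pow(112932, -1)), Mul(-1991275, Pow(1970549, -1))), Pow(Function('q')(1122), -1))) = Add(Mul(2703810, Pow(4859440, -1)), Mul(Add(Mul(-71162, Pow(112932, -1)), Mul(-1991275, Pow(1970549, -1))), Pow(Add(74, Mul(2, Pow(1122, 2)), Mul(4084, 1122), Mul(151108, Pow(1122, -1))), -1))) = Add(Mul(2703810, Rational(1, 4859440)), Mul(Add(Mul(-71162, Rational(1, 112932)), Mul(-1991275, Rational(1, 1970549))), Pow(Add(74, Mul(2, 1258884), 4582248, Mul(151108, Rational(1, 1122))), -1))) = Add(Rational(270381, 485944), Mul(Add(Rational(-35581, 56466), Rational(-1991275, 1970549)), Pow(Add(74, 2517768, 4582248, Rational(75554, 561)), -1))) = Add(Rational(270381, 485944), Mul(Rational(-182553438119, 111269019834), Pow(Rational(3983226044, 561), -1))) = Add(Rational(270381, 485944), Mul(Rational(-182553438119, 111269019834), Rational(561, 3983226044))) = Add(Rational(270381, 485944), Rational(-34137492928253, 147736552564380452232)) = Rational(131398487598683840552515, 236156879274162152892852)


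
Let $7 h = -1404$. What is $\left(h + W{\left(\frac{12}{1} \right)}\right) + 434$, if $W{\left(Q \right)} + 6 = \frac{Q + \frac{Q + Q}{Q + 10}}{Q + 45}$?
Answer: $\frac{333064}{1463} \approx 227.66$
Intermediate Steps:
$h = - \frac{1404}{7}$ ($h = \frac{1}{7} \left(-1404\right) = - \frac{1404}{7} \approx -200.57$)
$W{\left(Q \right)} = -6 + \frac{Q + \frac{2 Q}{10 + Q}}{45 + Q}$ ($W{\left(Q \right)} = -6 + \frac{Q + \frac{Q + Q}{Q + 10}}{Q + 45} = -6 + \frac{Q + \frac{2 Q}{10 + Q}}{45 + Q}$)
$\left(h + W{\left(\frac{12}{1} \right)}\right) + 434 = \left(- \frac{1404}{7} + \frac{-2700 - 318 \cdot \frac{12}{1} - 5 \left(\frac{12}{1}\right)^{2}}{450 + \left(\frac{12}{1}\right)^{2} + 55 \cdot \frac{12}{1}}\right) + 434 = \left(- \frac{1404}{7} + \frac{-2700 - 318 \cdot 12 \cdot 1 - 5 \left(12 \cdot 1\right)^{2}}{450 + \left(12 \cdot 1\right)^{2} + 55 \cdot 12 \cdot 1}\right) + 434 = \left(- \frac{1404}{7} + \frac{-2700 - 3816 - 5 \cdot 12^{2}}{450 + 12^{2} + 55 \cdot 12}\right) + 434 = \left(- \frac{1404}{7} + \frac{-2700 - 3816 - 720}{450 + 144 + 660}\right) + 434 = \left(- \frac{1404}{7} + \frac{-2700 - 3816 - 720}{1254}\right) + 434 = \left(- \frac{1404}{7} + \frac{1}{1254} \left(-7236\right)\right) + 434 = \left(- \frac{1404}{7} - \frac{1206}{209}\right) + 434 = - \frac{301878}{1463} + 434 = \frac{333064}{1463}$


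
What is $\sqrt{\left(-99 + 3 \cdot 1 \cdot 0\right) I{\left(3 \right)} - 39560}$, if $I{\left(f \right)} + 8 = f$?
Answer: $i \sqrt{39065} \approx 197.65 i$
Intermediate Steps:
$I{\left(f \right)} = -8 + f$
$\sqrt{\left(-99 + 3 \cdot 1 \cdot 0\right) I{\left(3 \right)} - 39560} = \sqrt{\left(-99 + 3 \cdot 1 \cdot 0\right) \left(-8 + 3\right) - 39560} = \sqrt{\left(-99 + 3 \cdot 0\right) \left(-5\right) - 39560} = \sqrt{\left(-99 + 0\right) \left(-5\right) - 39560} = \sqrt{\left(-99\right) \left(-5\right) - 39560} = \sqrt{495 - 39560} = \sqrt{-39065} = i \sqrt{39065}$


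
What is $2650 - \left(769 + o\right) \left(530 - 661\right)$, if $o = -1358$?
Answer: $-74509$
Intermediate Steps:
$2650 - \left(769 + o\right) \left(530 - 661\right) = 2650 - \left(769 - 1358\right) \left(530 - 661\right) = 2650 - \left(-589\right) \left(-131\right) = 2650 - 77159 = -74509$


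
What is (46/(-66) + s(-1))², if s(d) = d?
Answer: 3136/1089 ≈ 2.8797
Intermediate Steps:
(46/(-66) + s(-1))² = (46/(-66) - 1)² = (46*(-1/66) - 1)² = (-23/33 - 1)² = (-56/33)² = 3136/1089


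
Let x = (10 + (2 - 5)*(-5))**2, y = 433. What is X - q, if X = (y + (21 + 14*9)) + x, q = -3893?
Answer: 5098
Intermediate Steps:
x = 625 (x = (10 - 3*(-5))**2 = (10 + 15)**2 = 25**2 = 625)
X = 1205 (X = (433 + (21 + 14*9)) + 625 = (433 + (21 + 126)) + 625 = (433 + 147) + 625 = 580 + 625 = 1205)
X - q = 1205 - 1*(-3893) = 1205 + 3893 = 5098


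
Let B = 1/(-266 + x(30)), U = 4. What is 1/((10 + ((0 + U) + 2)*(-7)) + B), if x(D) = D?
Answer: -236/7553 ≈ -0.031246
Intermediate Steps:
B = -1/236 (B = 1/(-266 + 30) = 1/(-236) = -1/236 ≈ -0.0042373)
1/((10 + ((0 + U) + 2)*(-7)) + B) = 1/((10 + ((0 + 4) + 2)*(-7)) - 1/236) = 1/((10 + (4 + 2)*(-7)) - 1/236) = 1/((10 + 6*(-7)) - 1/236) = 1/((10 - 42) - 1/236) = 1/(-32 - 1/236) = 1/(-7553/236) = -236/7553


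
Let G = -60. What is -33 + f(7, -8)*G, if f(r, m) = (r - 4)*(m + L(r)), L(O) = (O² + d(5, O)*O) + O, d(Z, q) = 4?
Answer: -13713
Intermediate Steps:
L(O) = O² + 5*O (L(O) = (O² + 4*O) + O = O² + 5*O)
f(r, m) = (-4 + r)*(m + r*(5 + r)) (f(r, m) = (r - 4)*(m + r*(5 + r)) = (-4 + r)*(m + r*(5 + r)))
-33 + f(7, -8)*G = -33 + (7² + 7³ - 20*7 - 4*(-8) - 8*7)*(-60) = -33 + (49 + 343 - 140 + 32 - 56)*(-60) = -33 + 228*(-60) = -33 - 13680 = -13713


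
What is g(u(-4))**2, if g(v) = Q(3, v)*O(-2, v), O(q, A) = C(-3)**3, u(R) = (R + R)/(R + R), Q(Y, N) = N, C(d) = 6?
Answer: 46656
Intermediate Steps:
u(R) = 1 (u(R) = (2*R)/((2*R)) = (2*R)*(1/(2*R)) = 1)
O(q, A) = 216 (O(q, A) = 6**3 = 216)
g(v) = 216*v (g(v) = v*216 = 216*v)
g(u(-4))**2 = (216*1)**2 = 216**2 = 46656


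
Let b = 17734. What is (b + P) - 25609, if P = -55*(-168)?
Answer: 1365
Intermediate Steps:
P = 9240
(b + P) - 25609 = (17734 + 9240) - 25609 = 26974 - 25609 = 1365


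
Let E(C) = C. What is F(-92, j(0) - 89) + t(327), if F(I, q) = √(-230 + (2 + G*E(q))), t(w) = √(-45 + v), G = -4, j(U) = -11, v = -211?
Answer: 2*√43 + 16*I ≈ 13.115 + 16.0*I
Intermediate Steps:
t(w) = 16*I (t(w) = √(-45 - 211) = √(-256) = 16*I)
F(I, q) = √(-228 - 4*q) (F(I, q) = √(-230 + (2 - 4*q)) = √(-228 - 4*q))
F(-92, j(0) - 89) + t(327) = 2*√(-57 - (-11 - 89)) + 16*I = 2*√(-57 - 1*(-100)) + 16*I = 2*√(-57 + 100) + 16*I = 2*√43 + 16*I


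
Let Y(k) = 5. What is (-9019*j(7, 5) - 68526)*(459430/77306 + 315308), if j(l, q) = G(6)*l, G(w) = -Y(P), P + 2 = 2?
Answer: 3012088078580621/38653 ≈ 7.7926e+10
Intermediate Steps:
P = 0 (P = -2 + 2 = 0)
G(w) = -5 (G(w) = -1*5 = -5)
j(l, q) = -5*l
(-9019*j(7, 5) - 68526)*(459430/77306 + 315308) = (-(-45095)*7 - 68526)*(459430/77306 + 315308) = (-9019*(-35) - 68526)*(459430*(1/77306) + 315308) = (315665 - 68526)*(229715/38653 + 315308) = 247139*(12187829839/38653) = 3012088078580621/38653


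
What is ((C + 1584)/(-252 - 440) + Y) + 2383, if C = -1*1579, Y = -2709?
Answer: -225597/692 ≈ -326.01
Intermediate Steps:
C = -1579
((C + 1584)/(-252 - 440) + Y) + 2383 = ((-1579 + 1584)/(-252 - 440) - 2709) + 2383 = (5/(-692) - 2709) + 2383 = (5*(-1/692) - 2709) + 2383 = (-5/692 - 2709) + 2383 = -1874633/692 + 2383 = -225597/692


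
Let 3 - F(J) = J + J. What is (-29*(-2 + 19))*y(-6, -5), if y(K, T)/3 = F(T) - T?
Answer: -26622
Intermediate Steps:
F(J) = 3 - 2*J (F(J) = 3 - (J + J) = 3 - 2*J)
y(K, T) = 9 - 9*T (y(K, T) = 3*((3 - 2*T) - T) = 3*(3 - 3*T) = 9 - 9*T)
(-29*(-2 + 19))*y(-6, -5) = (-29*(-2 + 19))*(9 - 9*(-5)) = (-29*17)*(9 + 45) = -493*54 = -26622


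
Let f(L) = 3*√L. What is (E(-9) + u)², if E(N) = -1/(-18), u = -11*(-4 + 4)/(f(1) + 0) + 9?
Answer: 26569/324 ≈ 82.003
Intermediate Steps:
u = 9 (u = -11*(-4 + 4)/(3*√1 + 0) + 9 = -0/(3*1 + 0) + 9 = -0/(3 + 0) + 9 = -0/3 + 9 = -11*0 + 9 = 0 + 9 = 9)
E(N) = 1/18 (E(N) = -1*(-1/18) = 1/18)
(E(-9) + u)² = (1/18 + 9)² = (163/18)² = 26569/324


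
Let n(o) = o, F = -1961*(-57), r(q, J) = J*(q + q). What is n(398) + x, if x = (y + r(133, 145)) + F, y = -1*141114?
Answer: 9631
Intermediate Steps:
r(q, J) = 2*J*q (r(q, J) = J*(2*q) = 2*J*q)
F = 111777
y = -141114
x = 9233 (x = (-141114 + 2*145*133) + 111777 = (-141114 + 38570) + 111777 = -102544 + 111777 = 9233)
n(398) + x = 398 + 9233 = 9631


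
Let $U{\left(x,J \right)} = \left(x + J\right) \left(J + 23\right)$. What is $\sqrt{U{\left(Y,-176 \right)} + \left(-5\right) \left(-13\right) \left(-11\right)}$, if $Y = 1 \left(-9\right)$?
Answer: $\sqrt{27590} \approx 166.1$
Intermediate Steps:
$Y = -9$
$U{\left(x,J \right)} = \left(23 + J\right) \left(J + x\right)$ ($U{\left(x,J \right)} = \left(J + x\right) \left(23 + J\right) = \left(23 + J\right) \left(J + x\right)$)
$\sqrt{U{\left(Y,-176 \right)} + \left(-5\right) \left(-13\right) \left(-11\right)} = \sqrt{\left(\left(-176\right)^{2} + 23 \left(-176\right) + 23 \left(-9\right) - -1584\right) + \left(-5\right) \left(-13\right) \left(-11\right)} = \sqrt{\left(30976 - 4048 - 207 + 1584\right) + 65 \left(-11\right)} = \sqrt{28305 - 715} = \sqrt{27590}$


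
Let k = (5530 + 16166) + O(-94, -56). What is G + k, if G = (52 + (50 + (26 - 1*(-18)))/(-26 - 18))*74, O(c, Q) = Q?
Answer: 278629/11 ≈ 25330.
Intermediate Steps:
k = 21640 (k = (5530 + 16166) - 56 = 21696 - 56 = 21640)
G = 40589/11 (G = (52 + (50 + (26 + 18))/(-44))*74 = (52 + (50 + 44)*(-1/44))*74 = (52 + 94*(-1/44))*74 = (52 - 47/22)*74 = (1097/22)*74 = 40589/11 ≈ 3689.9)
G + k = 40589/11 + 21640 = 278629/11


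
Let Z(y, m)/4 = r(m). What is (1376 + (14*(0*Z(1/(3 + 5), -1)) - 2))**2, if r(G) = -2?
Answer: 1887876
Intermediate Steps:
Z(y, m) = -8 (Z(y, m) = 4*(-2) = -8)
(1376 + (14*(0*Z(1/(3 + 5), -1)) - 2))**2 = (1376 + (14*(0*(-8)) - 2))**2 = (1376 + (14*0 - 2))**2 = (1376 + (0 - 2))**2 = (1376 - 2)**2 = 1374**2 = 1887876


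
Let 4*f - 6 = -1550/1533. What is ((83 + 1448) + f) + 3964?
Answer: 8425747/1533 ≈ 5496.3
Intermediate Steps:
f = 1912/1533 (f = 3/2 + (-1550/1533)/4 = 3/2 + (-1550*1/1533)/4 = 3/2 + (¼)*(-1550/1533) = 3/2 - 775/3066 = 1912/1533 ≈ 1.2472)
((83 + 1448) + f) + 3964 = ((83 + 1448) + 1912/1533) + 3964 = (1531 + 1912/1533) + 3964 = 2348935/1533 + 3964 = 8425747/1533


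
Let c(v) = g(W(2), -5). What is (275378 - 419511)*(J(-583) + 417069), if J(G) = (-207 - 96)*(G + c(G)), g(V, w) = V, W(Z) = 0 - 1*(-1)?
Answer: -85530684195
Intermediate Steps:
W(Z) = 1 (W(Z) = 0 + 1 = 1)
c(v) = 1
J(G) = -303 - 303*G (J(G) = (-207 - 96)*(G + 1) = -303*(1 + G) = -303 - 303*G)
(275378 - 419511)*(J(-583) + 417069) = (275378 - 419511)*((-303 - 303*(-583)) + 417069) = -144133*((-303 + 176649) + 417069) = -144133*(176346 + 417069) = -144133*593415 = -85530684195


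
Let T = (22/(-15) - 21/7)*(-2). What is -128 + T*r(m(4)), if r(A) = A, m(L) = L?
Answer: -1384/15 ≈ -92.267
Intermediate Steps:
T = 134/15 (T = (22*(-1/15) - 21*1/7)*(-2) = (-22/15 - 3)*(-2) = -67/15*(-2) = 134/15 ≈ 8.9333)
-128 + T*r(m(4)) = -128 + (134/15)*4 = -128 + 536/15 = -1384/15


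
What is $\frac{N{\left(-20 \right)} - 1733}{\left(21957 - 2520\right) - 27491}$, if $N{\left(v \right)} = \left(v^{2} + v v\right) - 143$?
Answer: $\frac{538}{4027} \approx 0.1336$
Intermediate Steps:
$N{\left(v \right)} = -143 + 2 v^{2}$ ($N{\left(v \right)} = \left(v^{2} + v^{2}\right) - 143 = 2 v^{2} - 143 = -143 + 2 v^{2}$)
$\frac{N{\left(-20 \right)} - 1733}{\left(21957 - 2520\right) - 27491} = \frac{\left(-143 + 2 \left(-20\right)^{2}\right) - 1733}{\left(21957 - 2520\right) - 27491} = \frac{\left(-143 + 2 \cdot 400\right) - 1733}{\left(21957 - 2520\right) - 27491} = \frac{\left(-143 + 800\right) - 1733}{19437 - 27491} = \frac{657 - 1733}{-8054} = \left(-1076\right) \left(- \frac{1}{8054}\right) = \frac{538}{4027}$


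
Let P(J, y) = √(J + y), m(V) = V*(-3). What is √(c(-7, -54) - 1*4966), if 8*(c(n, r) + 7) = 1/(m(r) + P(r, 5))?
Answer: √(-55007088362300 - 368102*I)/105172 ≈ 2.3595e-7 - 70.52*I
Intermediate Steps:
m(V) = -3*V
c(n, r) = -7 + 1/(8*(√(5 + r) - 3*r)) (c(n, r) = -7 + 1/(8*(-3*r + √(r + 5))) = -7 + 1/(8*(-3*r + √(5 + r))) = -7 + 1/(8*(√(5 + r) - 3*r)))
√(c(-7, -54) - 1*4966) = √((-1 - 168*(-54) + 56*√(5 - 54))/(8*(-√(5 - 54) + 3*(-54))) - 1*4966) = √((-1 + 9072 + 56*√(-49))/(8*(-√(-49) - 162)) - 4966) = √((-1 + 9072 + 56*(7*I))/(8*(-7*I - 162)) - 4966) = √((-1 + 9072 + 392*I)/(8*(-7*I - 162)) - 4966) = √((9071 + 392*I)/(8*(-162 - 7*I)) - 4966) = √(((-162 + 7*I)/26293)*(9071 + 392*I)/8 - 4966) = √((-162 + 7*I)*(9071 + 392*I)/210344 - 4966) = √(-4966 + (-162 + 7*I)*(9071 + 392*I)/210344)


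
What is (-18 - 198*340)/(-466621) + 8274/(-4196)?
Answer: -1789135953/978970858 ≈ -1.8276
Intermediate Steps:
(-18 - 198*340)/(-466621) + 8274/(-4196) = (-18 - 67320)*(-1/466621) + 8274*(-1/4196) = -67338*(-1/466621) - 4137/2098 = 67338/466621 - 4137/2098 = -1789135953/978970858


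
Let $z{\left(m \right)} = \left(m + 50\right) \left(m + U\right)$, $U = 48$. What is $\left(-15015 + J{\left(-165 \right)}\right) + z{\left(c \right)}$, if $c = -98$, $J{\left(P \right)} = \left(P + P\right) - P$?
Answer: $-12780$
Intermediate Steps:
$J{\left(P \right)} = P$ ($J{\left(P \right)} = 2 P - P = P$)
$z{\left(m \right)} = \left(48 + m\right) \left(50 + m\right)$ ($z{\left(m \right)} = \left(m + 50\right) \left(m + 48\right) = \left(50 + m\right) \left(48 + m\right) = \left(48 + m\right) \left(50 + m\right)$)
$\left(-15015 + J{\left(-165 \right)}\right) + z{\left(c \right)} = \left(-15015 - 165\right) + \left(2400 + \left(-98\right)^{2} + 98 \left(-98\right)\right) = -15180 + \left(2400 + 9604 - 9604\right) = -15180 + 2400 = -12780$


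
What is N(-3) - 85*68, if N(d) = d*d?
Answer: -5771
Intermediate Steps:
N(d) = d**2
N(-3) - 85*68 = (-3)**2 - 85*68 = 9 - 5780 = -5771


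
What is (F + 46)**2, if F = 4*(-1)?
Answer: 1764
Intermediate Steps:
F = -4
(F + 46)**2 = (-4 + 46)**2 = 42**2 = 1764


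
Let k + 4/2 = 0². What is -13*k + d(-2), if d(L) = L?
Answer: 24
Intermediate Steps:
k = -2 (k = -2 + 0² = -2 + 0 = -2)
-13*k + d(-2) = -13*(-2) - 2 = 26 - 2 = 24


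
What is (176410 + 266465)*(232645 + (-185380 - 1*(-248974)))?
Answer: 131196847125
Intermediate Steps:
(176410 + 266465)*(232645 + (-185380 - 1*(-248974))) = 442875*(232645 + (-185380 + 248974)) = 442875*(232645 + 63594) = 442875*296239 = 131196847125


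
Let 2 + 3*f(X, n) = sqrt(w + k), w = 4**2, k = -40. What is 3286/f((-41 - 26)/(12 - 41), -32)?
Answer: -4929/7 - 4929*I*sqrt(6)/7 ≈ -704.14 - 1724.8*I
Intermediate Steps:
w = 16
f(X, n) = -2/3 + 2*I*sqrt(6)/3 (f(X, n) = -2/3 + sqrt(16 - 40)/3 = -2/3 + sqrt(-24)/3 = -2/3 + (2*I*sqrt(6))/3 = -2/3 + 2*I*sqrt(6)/3)
3286/f((-41 - 26)/(12 - 41), -32) = 3286/(-2/3 + 2*I*sqrt(6)/3)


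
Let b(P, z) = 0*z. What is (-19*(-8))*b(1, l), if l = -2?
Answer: 0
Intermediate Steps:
b(P, z) = 0
(-19*(-8))*b(1, l) = -19*(-8)*0 = 152*0 = 0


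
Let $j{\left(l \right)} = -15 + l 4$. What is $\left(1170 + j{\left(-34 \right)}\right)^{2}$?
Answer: $1038361$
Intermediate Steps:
$j{\left(l \right)} = -15 + 4 l$
$\left(1170 + j{\left(-34 \right)}\right)^{2} = \left(1170 + \left(-15 + 4 \left(-34\right)\right)\right)^{2} = \left(1170 - 151\right)^{2} = 1019^{2} = 1038361$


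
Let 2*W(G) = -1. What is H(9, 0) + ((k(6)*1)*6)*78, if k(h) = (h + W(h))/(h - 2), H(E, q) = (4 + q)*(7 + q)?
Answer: 1343/2 ≈ 671.50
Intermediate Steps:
W(G) = -½ (W(G) = (½)*(-1) = -½)
k(h) = (-½ + h)/(-2 + h) (k(h) = (h - ½)/(h - 2) = (-½ + h)/(-2 + h))
H(9, 0) + ((k(6)*1)*6)*78 = (28 + 0² + 11*0) + ((((-½ + 6)/(-2 + 6))*1)*6)*78 = (28 + 0 + 0) + ((((11/2)/4)*1)*6)*78 = 28 + ((((¼)*(11/2))*1)*6)*78 = 28 + (((11/8)*1)*6)*78 = 28 + ((11/8)*6)*78 = 28 + (33/4)*78 = 28 + 1287/2 = 1343/2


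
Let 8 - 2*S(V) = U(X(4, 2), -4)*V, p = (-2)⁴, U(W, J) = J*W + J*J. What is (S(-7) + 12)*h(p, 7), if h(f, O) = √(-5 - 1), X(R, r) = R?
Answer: 16*I*√6 ≈ 39.192*I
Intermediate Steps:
U(W, J) = J² + J*W (U(W, J) = J*W + J² = J² + J*W)
p = 16
h(f, O) = I*√6 (h(f, O) = √(-6) = I*√6)
S(V) = 4 (S(V) = 4 - (-4*(-4 + 4))*V/2 = 4 - (-4*0)*V/2 = 4 - 0*V = 4 - ½*0 = 4 + 0 = 4)
(S(-7) + 12)*h(p, 7) = (4 + 12)*(I*√6) = 16*(I*√6) = 16*I*√6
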